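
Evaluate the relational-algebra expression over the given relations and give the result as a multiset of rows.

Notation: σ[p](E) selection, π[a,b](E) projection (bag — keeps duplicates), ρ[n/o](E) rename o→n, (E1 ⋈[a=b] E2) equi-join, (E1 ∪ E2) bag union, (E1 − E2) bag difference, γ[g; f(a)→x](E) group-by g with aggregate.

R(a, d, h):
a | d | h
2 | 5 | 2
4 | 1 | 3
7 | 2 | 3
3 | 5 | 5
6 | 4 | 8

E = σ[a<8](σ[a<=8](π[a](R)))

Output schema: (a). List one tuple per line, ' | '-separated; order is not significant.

Subexpression sizes:
  R → 5
  π[a](R) → 5
  σ[a<=8](π[a](R)) → 5
  σ[a<8](σ[a<=8](π[a](R))) → 5

== RESULT ==
a
2
3
4
6
7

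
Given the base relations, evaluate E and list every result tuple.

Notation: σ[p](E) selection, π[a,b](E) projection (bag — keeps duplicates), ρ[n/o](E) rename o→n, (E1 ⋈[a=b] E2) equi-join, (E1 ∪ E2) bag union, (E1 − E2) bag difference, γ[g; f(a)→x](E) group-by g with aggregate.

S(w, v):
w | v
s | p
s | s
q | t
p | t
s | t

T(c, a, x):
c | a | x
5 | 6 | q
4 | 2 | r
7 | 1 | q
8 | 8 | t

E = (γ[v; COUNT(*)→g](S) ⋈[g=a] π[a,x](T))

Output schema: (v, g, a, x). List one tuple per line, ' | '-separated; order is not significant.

Stepwise |·|:
  S → 5
  γ[v; COUNT(*)→g](S) → 3
  T → 4
  π[a,x](T) → 4
  (γ[v; COUNT(*)→g](S) ⋈[g=a] π[a,x](T)) → 2

== RESULT ==
v | g | a | x
p | 1 | 1 | q
s | 1 | 1 | q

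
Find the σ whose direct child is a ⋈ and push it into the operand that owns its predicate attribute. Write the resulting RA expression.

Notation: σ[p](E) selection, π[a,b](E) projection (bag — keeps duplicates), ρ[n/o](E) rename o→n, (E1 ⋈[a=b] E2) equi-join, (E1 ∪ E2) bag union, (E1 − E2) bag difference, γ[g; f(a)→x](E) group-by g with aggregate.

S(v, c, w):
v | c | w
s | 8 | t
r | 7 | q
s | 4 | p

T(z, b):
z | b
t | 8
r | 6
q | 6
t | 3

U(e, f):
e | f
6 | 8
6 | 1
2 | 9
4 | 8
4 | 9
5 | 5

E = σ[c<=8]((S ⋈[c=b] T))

σ filters on c, owned by the left side.
E' = (σ[c<=8](S) ⋈[c=b] T)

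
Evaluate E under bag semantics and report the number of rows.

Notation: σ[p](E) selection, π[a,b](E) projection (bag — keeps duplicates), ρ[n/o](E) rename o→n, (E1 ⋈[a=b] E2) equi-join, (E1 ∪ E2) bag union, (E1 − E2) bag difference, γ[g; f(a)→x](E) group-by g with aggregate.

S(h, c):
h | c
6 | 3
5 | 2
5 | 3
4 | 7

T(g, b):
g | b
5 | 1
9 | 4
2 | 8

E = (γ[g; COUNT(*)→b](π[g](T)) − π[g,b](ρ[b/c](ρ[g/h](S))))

Per-node cardinality:
  T → 3
  π[g](T) → 3
  γ[g; COUNT(*)→b](π[g](T)) → 3
  S → 4
  ρ[g/h](S) → 4
  ρ[b/c](ρ[g/h](S)) → 4
  π[g,b](ρ[b/c](ρ[g/h](S))) → 4
  (γ[g; COUNT(*)→b](π[g](T)) − π[g,b](ρ[b/c](ρ[g/h](S)))) → 3

|E| = 3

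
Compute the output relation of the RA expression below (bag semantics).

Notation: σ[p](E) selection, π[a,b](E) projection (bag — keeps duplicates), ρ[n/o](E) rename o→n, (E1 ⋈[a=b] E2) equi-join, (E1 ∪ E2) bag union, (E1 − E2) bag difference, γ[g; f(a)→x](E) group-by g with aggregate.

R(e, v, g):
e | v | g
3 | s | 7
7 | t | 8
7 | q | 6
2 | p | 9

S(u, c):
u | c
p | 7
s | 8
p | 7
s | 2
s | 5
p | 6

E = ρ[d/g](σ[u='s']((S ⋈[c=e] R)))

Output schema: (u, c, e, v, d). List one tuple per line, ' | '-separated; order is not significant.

Subexpression sizes:
  S → 6
  R → 4
  (S ⋈[c=e] R) → 5
  σ[u='s']((S ⋈[c=e] R)) → 1
  ρ[d/g](σ[u='s']((S ⋈[c=e] R))) → 1

== RESULT ==
u | c | e | v | d
s | 2 | 2 | p | 9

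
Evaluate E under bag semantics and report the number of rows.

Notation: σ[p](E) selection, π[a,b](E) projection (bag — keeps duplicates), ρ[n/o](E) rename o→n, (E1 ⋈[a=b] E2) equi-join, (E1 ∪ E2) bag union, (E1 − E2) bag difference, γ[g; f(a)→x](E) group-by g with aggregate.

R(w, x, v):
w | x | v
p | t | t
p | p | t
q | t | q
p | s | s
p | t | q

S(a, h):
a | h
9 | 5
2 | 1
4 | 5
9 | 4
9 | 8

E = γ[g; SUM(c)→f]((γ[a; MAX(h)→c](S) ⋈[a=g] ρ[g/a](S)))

Per-node cardinality:
  S → 5
  γ[a; MAX(h)→c](S) → 3
  S → 5
  ρ[g/a](S) → 5
  (γ[a; MAX(h)→c](S) ⋈[a=g] ρ[g/a](S)) → 5
  γ[g; SUM(c)→f]((γ[a; MAX(h)→c](S) ⋈[a=g] ρ[g/a](S))) → 3

|E| = 3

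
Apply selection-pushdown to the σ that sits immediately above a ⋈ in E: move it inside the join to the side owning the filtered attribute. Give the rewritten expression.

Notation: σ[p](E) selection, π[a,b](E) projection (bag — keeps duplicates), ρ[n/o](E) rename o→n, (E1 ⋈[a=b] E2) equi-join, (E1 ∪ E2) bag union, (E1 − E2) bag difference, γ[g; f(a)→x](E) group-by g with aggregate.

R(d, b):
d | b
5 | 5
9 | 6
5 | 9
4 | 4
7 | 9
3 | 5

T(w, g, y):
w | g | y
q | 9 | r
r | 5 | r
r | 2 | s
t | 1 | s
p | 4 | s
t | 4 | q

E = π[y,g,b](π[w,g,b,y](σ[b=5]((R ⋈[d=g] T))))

σ filters on b, owned by the left side.
E' = π[y,g,b](π[w,g,b,y]((σ[b=5](R) ⋈[d=g] T)))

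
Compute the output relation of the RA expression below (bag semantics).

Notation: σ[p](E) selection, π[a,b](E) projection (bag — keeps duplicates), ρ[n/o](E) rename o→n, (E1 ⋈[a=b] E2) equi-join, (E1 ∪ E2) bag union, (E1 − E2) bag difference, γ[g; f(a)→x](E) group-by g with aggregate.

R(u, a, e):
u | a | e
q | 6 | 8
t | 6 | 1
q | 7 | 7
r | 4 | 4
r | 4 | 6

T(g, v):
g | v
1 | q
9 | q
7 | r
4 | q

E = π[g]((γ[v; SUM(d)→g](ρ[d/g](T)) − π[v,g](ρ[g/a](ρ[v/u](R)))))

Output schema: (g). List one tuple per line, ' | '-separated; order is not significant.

Stepwise |·|:
  T → 4
  ρ[d/g](T) → 4
  γ[v; SUM(d)→g](ρ[d/g](T)) → 2
  R → 5
  ρ[v/u](R) → 5
  ρ[g/a](ρ[v/u](R)) → 5
  π[v,g](ρ[g/a](ρ[v/u](R))) → 5
  (γ[v; SUM(d)→g](ρ[d/g](T)) − π[v,g](ρ[g/a](ρ[v/u](R)))) → 2
  π[g]((γ[v; SUM(d)→g](ρ[d/g](T)) − π[v,g](ρ[g/a](ρ[v/u](R))))) → 2

== RESULT ==
g
7
14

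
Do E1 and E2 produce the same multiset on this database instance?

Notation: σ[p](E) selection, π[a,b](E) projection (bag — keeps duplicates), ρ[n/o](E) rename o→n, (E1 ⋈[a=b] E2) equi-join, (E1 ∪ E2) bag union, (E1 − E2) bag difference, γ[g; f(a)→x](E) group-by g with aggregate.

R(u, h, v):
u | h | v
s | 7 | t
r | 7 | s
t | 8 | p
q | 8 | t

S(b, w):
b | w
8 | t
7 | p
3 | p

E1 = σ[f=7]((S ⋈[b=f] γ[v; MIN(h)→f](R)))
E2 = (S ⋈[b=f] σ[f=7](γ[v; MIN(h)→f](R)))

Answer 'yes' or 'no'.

E1 per-node cardinality:
  S → 3
  R → 4
  γ[v; MIN(h)→f](R) → 3
  (S ⋈[b=f] γ[v; MIN(h)→f](R)) → 3
  σ[f=7]((S ⋈[b=f] γ[v; MIN(h)→f](R))) → 2
E2 per-node cardinality:
  S → 3
  R → 4
  γ[v; MIN(h)→f](R) → 3
  σ[f=7](γ[v; MIN(h)→f](R)) → 2
  (S ⋈[b=f] σ[f=7](γ[v; MIN(h)→f](R))) → 2

E1 and E2 produce the same multiset:
b | w | v | f
7 | p | s | 7
7 | p | t | 7

yes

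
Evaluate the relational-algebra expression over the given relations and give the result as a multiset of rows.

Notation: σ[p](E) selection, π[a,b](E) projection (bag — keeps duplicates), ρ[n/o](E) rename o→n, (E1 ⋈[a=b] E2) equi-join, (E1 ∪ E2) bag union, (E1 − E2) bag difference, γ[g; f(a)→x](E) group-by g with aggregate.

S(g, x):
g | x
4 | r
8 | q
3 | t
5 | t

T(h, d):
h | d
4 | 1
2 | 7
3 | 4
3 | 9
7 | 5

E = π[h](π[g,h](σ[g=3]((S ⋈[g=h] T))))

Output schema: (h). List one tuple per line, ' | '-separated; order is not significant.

Stepwise |·|:
  S → 4
  T → 5
  (S ⋈[g=h] T) → 3
  σ[g=3]((S ⋈[g=h] T)) → 2
  π[g,h](σ[g=3]((S ⋈[g=h] T))) → 2
  π[h](π[g,h](σ[g=3]((S ⋈[g=h] T)))) → 2

== RESULT ==
h
3
3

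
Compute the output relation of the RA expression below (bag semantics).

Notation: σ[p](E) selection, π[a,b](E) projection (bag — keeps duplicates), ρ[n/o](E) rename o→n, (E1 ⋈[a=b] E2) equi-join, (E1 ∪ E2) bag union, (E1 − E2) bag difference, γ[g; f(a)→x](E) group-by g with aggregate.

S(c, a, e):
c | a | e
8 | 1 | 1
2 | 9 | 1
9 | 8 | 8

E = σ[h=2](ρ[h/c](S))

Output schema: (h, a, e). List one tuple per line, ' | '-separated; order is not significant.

Per-node cardinality:
  S → 3
  ρ[h/c](S) → 3
  σ[h=2](ρ[h/c](S)) → 1

== RESULT ==
h | a | e
2 | 9 | 1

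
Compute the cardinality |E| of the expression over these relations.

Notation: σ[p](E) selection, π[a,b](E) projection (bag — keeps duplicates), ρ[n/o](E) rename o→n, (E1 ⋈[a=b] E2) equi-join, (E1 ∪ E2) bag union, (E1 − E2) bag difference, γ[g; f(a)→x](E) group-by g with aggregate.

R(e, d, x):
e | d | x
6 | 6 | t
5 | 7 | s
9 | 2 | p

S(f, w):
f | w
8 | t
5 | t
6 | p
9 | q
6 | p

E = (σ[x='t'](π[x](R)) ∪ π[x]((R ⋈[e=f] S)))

Per-node cardinality:
  R → 3
  π[x](R) → 3
  σ[x='t'](π[x](R)) → 1
  R → 3
  S → 5
  (R ⋈[e=f] S) → 4
  π[x]((R ⋈[e=f] S)) → 4
  (σ[x='t'](π[x](R)) ∪ π[x]((R ⋈[e=f] S))) → 5

|E| = 5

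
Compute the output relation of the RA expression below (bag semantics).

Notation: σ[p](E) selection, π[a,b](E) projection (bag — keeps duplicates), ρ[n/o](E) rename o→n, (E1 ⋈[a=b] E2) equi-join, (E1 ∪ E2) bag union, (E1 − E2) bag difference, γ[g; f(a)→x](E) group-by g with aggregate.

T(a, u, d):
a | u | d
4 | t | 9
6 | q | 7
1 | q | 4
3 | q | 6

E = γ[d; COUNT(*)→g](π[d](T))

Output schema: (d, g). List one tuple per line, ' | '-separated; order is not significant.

Subexpression sizes:
  T → 4
  π[d](T) → 4
  γ[d; COUNT(*)→g](π[d](T)) → 4

== RESULT ==
d | g
4 | 1
6 | 1
7 | 1
9 | 1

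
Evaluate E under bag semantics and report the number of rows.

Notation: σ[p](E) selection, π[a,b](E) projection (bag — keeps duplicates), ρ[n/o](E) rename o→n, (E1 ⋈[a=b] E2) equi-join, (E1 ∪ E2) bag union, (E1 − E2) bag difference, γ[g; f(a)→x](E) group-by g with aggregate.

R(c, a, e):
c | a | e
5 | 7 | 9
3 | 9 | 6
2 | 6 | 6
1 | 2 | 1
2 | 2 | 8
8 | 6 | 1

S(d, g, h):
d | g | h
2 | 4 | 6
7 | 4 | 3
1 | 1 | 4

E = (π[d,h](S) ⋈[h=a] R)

Row counts bottom-up:
  S → 3
  π[d,h](S) → 3
  R → 6
  (π[d,h](S) ⋈[h=a] R) → 2

|E| = 2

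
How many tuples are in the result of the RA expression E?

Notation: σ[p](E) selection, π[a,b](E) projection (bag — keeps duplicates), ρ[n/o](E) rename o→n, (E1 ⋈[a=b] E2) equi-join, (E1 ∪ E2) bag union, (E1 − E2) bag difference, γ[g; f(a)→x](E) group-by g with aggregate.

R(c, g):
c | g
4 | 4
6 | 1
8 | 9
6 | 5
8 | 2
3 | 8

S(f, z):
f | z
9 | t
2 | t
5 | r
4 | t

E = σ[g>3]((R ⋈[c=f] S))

Subexpression sizes:
  R → 6
  S → 4
  (R ⋈[c=f] S) → 1
  σ[g>3]((R ⋈[c=f] S)) → 1

|E| = 1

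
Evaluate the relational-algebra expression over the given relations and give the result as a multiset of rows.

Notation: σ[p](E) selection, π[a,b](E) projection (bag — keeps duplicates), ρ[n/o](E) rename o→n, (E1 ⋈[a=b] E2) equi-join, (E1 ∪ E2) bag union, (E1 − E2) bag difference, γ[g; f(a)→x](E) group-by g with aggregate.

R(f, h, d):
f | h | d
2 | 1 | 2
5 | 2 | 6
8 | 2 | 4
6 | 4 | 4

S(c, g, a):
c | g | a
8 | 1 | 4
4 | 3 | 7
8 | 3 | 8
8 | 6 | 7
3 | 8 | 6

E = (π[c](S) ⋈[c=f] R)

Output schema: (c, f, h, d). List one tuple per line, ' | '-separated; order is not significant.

Subexpression sizes:
  S → 5
  π[c](S) → 5
  R → 4
  (π[c](S) ⋈[c=f] R) → 3

== RESULT ==
c | f | h | d
8 | 8 | 2 | 4
8 | 8 | 2 | 4
8 | 8 | 2 | 4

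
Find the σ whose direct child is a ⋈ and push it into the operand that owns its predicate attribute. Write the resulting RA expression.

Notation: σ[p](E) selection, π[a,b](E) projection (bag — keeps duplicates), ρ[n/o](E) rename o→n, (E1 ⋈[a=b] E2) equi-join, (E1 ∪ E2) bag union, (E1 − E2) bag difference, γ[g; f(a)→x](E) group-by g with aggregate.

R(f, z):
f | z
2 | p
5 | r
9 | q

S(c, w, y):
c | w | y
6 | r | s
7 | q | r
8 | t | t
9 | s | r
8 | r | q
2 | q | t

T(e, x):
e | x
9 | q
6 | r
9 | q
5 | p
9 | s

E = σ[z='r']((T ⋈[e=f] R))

σ filters on z, owned by the right side.
E' = (T ⋈[e=f] σ[z='r'](R))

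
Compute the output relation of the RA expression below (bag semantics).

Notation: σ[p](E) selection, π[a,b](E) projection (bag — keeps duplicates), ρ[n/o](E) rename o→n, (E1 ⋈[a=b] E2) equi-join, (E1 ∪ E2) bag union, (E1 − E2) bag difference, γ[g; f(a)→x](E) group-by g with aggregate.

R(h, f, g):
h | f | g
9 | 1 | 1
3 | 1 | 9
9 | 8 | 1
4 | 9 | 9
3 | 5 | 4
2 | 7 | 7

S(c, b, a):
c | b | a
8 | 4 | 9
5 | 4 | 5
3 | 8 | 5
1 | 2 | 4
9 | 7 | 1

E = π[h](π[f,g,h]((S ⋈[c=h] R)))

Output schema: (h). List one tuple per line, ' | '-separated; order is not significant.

Subexpression sizes:
  S → 5
  R → 6
  (S ⋈[c=h] R) → 4
  π[f,g,h]((S ⋈[c=h] R)) → 4
  π[h](π[f,g,h]((S ⋈[c=h] R))) → 4

== RESULT ==
h
3
3
9
9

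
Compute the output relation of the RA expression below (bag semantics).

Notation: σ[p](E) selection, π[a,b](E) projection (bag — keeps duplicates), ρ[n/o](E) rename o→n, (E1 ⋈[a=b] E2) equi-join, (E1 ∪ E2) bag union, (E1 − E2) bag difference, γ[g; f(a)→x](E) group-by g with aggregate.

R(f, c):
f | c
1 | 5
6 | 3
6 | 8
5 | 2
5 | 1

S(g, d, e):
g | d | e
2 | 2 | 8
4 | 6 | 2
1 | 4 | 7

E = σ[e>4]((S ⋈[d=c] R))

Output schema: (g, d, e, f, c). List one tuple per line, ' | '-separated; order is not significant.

Stepwise |·|:
  S → 3
  R → 5
  (S ⋈[d=c] R) → 1
  σ[e>4]((S ⋈[d=c] R)) → 1

== RESULT ==
g | d | e | f | c
2 | 2 | 8 | 5 | 2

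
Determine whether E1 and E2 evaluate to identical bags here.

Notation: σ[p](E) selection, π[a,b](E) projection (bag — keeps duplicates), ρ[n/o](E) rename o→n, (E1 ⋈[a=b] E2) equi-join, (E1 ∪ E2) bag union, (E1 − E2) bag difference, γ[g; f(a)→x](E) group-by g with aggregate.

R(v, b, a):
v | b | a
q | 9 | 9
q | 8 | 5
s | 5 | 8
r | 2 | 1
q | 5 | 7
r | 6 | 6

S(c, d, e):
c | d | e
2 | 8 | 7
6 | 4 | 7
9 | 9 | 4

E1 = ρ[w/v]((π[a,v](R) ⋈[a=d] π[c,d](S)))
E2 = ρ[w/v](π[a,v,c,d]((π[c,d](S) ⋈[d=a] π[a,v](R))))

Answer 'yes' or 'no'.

E1 per-node cardinality:
  R → 6
  π[a,v](R) → 6
  S → 3
  π[c,d](S) → 3
  (π[a,v](R) ⋈[a=d] π[c,d](S)) → 2
  ρ[w/v]((π[a,v](R) ⋈[a=d] π[c,d](S))) → 2
E2 per-node cardinality:
  S → 3
  π[c,d](S) → 3
  R → 6
  π[a,v](R) → 6
  (π[c,d](S) ⋈[d=a] π[a,v](R)) → 2
  π[a,v,c,d]((π[c,d](S) ⋈[d=a] π[a,v](R))) → 2
  ρ[w/v](π[a,v,c,d]((π[c,d](S) ⋈[d=a] π[a,v](R)))) → 2

E1 and E2 produce the same multiset:
a | w | c | d
8 | s | 2 | 8
9 | q | 9 | 9

yes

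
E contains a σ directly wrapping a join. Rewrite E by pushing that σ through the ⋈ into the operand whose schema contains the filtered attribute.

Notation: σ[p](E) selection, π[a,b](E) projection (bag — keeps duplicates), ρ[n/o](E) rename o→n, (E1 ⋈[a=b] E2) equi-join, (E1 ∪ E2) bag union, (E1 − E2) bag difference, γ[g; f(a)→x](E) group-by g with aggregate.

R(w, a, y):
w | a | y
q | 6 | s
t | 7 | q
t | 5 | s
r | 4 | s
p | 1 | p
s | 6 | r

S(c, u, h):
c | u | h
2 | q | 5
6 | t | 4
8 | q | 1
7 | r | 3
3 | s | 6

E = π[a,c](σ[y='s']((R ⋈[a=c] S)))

σ filters on y, owned by the left side.
E' = π[a,c]((σ[y='s'](R) ⋈[a=c] S))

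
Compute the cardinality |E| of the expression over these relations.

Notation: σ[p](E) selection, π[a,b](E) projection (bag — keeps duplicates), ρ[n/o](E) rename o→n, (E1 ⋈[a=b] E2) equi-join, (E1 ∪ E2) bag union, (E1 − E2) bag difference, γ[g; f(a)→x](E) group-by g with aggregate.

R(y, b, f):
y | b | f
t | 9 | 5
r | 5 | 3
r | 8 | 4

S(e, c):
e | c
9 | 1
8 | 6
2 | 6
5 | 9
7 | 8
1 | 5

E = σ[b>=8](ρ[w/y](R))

Stepwise |·|:
  R → 3
  ρ[w/y](R) → 3
  σ[b>=8](ρ[w/y](R)) → 2

|E| = 2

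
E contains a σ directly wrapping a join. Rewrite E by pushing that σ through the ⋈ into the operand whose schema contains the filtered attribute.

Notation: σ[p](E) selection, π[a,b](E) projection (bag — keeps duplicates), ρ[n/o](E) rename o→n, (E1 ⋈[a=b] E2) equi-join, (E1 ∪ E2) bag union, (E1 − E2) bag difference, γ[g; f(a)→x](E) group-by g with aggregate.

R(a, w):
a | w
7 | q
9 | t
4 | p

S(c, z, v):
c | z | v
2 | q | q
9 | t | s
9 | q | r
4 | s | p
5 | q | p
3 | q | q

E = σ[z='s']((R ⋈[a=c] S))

σ filters on z, owned by the right side.
E' = (R ⋈[a=c] σ[z='s'](S))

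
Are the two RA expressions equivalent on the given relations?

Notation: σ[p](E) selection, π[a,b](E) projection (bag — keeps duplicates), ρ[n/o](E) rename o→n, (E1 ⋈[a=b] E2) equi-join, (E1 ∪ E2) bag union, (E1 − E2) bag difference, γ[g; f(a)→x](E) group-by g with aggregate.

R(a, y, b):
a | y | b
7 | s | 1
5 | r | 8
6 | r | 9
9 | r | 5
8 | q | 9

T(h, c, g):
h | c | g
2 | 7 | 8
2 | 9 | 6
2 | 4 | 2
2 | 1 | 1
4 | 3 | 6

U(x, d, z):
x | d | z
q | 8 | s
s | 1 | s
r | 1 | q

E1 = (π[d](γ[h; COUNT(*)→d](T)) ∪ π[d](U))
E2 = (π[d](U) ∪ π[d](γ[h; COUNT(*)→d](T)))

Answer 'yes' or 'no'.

E1 subexpression sizes:
  T → 5
  γ[h; COUNT(*)→d](T) → 2
  π[d](γ[h; COUNT(*)→d](T)) → 2
  U → 3
  π[d](U) → 3
  (π[d](γ[h; COUNT(*)→d](T)) ∪ π[d](U)) → 5
E2 subexpression sizes:
  U → 3
  π[d](U) → 3
  T → 5
  γ[h; COUNT(*)→d](T) → 2
  π[d](γ[h; COUNT(*)→d](T)) → 2
  (π[d](U) ∪ π[d](γ[h; COUNT(*)→d](T))) → 5

E1 and E2 produce the same multiset:
d
1
1
1
4
8

yes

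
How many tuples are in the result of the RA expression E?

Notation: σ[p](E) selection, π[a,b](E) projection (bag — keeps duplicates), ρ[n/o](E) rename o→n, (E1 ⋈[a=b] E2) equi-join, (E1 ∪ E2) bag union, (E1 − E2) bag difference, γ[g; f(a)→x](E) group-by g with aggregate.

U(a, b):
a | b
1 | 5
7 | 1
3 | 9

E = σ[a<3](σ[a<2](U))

Row counts bottom-up:
  U → 3
  σ[a<2](U) → 1
  σ[a<3](σ[a<2](U)) → 1

|E| = 1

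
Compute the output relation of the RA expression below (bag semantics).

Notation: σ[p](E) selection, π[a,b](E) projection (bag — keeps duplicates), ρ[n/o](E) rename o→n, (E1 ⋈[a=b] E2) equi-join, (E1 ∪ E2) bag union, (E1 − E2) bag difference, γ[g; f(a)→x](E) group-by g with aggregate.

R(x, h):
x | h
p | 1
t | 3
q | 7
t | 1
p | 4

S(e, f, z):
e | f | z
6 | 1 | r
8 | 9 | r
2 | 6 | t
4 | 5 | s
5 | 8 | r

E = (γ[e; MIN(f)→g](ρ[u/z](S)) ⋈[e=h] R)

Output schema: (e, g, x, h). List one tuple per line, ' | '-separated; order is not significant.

Stepwise |·|:
  S → 5
  ρ[u/z](S) → 5
  γ[e; MIN(f)→g](ρ[u/z](S)) → 5
  R → 5
  (γ[e; MIN(f)→g](ρ[u/z](S)) ⋈[e=h] R) → 1

== RESULT ==
e | g | x | h
4 | 5 | p | 4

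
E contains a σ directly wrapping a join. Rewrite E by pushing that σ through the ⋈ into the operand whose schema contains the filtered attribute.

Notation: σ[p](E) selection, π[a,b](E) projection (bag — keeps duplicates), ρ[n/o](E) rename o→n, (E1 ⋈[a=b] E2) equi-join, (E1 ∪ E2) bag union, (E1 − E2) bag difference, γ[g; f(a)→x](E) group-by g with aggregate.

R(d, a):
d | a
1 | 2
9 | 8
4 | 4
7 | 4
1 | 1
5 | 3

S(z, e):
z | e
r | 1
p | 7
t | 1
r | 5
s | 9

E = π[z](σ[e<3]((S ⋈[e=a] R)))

σ filters on e, owned by the left side.
E' = π[z]((σ[e<3](S) ⋈[e=a] R))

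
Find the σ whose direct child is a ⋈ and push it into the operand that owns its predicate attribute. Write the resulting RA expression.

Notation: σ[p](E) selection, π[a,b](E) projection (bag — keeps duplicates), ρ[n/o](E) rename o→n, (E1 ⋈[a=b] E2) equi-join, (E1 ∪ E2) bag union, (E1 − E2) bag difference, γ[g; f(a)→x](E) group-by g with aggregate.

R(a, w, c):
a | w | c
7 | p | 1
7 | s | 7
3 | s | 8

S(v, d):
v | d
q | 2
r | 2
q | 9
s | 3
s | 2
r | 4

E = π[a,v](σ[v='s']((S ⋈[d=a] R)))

σ filters on v, owned by the left side.
E' = π[a,v]((σ[v='s'](S) ⋈[d=a] R))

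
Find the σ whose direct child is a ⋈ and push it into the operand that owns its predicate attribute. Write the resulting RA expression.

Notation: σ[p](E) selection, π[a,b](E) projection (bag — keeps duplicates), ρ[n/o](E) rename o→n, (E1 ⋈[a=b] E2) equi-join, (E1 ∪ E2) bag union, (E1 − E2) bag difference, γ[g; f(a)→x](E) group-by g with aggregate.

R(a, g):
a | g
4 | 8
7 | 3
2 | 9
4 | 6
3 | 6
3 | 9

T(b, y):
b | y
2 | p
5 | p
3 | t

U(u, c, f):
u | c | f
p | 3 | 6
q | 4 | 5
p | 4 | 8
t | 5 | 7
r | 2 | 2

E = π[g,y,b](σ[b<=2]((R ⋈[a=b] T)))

σ filters on b, owned by the right side.
E' = π[g,y,b]((R ⋈[a=b] σ[b<=2](T)))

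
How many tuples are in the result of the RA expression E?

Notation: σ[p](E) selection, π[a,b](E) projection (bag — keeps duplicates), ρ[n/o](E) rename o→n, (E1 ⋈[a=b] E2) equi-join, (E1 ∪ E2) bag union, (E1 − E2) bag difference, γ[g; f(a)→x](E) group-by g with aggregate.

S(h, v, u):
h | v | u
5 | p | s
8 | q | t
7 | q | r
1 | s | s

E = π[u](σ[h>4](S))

Stepwise |·|:
  S → 4
  σ[h>4](S) → 3
  π[u](σ[h>4](S)) → 3

|E| = 3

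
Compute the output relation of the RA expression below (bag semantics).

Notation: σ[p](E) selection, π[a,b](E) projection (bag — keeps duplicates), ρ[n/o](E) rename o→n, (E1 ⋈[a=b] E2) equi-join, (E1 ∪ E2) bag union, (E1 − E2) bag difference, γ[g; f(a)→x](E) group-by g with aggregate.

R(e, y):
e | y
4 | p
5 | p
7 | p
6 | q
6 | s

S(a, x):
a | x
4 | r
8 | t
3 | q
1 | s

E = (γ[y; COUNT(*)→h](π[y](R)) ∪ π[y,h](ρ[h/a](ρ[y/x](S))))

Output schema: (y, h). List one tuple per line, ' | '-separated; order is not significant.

Per-node cardinality:
  R → 5
  π[y](R) → 5
  γ[y; COUNT(*)→h](π[y](R)) → 3
  S → 4
  ρ[y/x](S) → 4
  ρ[h/a](ρ[y/x](S)) → 4
  π[y,h](ρ[h/a](ρ[y/x](S))) → 4
  (γ[y; COUNT(*)→h](π[y](R)) ∪ π[y,h](ρ[h/a](ρ[y/x](S)))) → 7

== RESULT ==
y | h
p | 3
q | 1
q | 3
r | 4
s | 1
s | 1
t | 8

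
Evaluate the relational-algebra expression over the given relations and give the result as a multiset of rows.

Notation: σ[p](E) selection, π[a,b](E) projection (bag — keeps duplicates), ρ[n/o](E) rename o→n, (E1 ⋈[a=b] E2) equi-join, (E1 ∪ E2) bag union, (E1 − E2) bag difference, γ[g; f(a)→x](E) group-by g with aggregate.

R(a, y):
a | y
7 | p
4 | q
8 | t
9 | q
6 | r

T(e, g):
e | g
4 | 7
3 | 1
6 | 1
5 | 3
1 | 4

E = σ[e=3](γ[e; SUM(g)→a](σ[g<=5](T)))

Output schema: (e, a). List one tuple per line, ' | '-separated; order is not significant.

Per-node cardinality:
  T → 5
  σ[g<=5](T) → 4
  γ[e; SUM(g)→a](σ[g<=5](T)) → 4
  σ[e=3](γ[e; SUM(g)→a](σ[g<=5](T))) → 1

== RESULT ==
e | a
3 | 1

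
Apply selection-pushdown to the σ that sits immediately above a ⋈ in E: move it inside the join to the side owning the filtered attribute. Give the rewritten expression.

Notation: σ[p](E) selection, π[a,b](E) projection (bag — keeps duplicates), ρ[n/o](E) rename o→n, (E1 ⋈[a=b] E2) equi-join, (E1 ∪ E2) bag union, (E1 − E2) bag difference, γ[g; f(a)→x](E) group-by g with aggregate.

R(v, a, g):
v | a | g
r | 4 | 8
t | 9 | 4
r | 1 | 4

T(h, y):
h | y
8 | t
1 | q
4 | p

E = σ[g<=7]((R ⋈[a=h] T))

σ filters on g, owned by the left side.
E' = (σ[g<=7](R) ⋈[a=h] T)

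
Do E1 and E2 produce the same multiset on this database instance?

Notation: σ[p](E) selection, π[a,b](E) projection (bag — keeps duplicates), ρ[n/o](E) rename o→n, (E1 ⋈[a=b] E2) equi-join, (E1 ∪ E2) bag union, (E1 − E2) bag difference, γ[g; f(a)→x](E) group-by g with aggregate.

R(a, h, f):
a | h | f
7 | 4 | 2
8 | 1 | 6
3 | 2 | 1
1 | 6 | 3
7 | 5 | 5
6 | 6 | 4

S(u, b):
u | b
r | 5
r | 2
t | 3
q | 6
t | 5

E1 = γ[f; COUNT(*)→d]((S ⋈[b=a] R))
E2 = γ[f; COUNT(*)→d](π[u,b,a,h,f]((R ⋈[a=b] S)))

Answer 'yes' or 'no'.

E1 per-node cardinality:
  S → 5
  R → 6
  (S ⋈[b=a] R) → 2
  γ[f; COUNT(*)→d]((S ⋈[b=a] R)) → 2
E2 per-node cardinality:
  R → 6
  S → 5
  (R ⋈[a=b] S) → 2
  π[u,b,a,h,f]((R ⋈[a=b] S)) → 2
  γ[f; COUNT(*)→d](π[u,b,a,h,f]((R ⋈[a=b] S))) → 2

E1 and E2 produce the same multiset:
f | d
1 | 1
4 | 1

yes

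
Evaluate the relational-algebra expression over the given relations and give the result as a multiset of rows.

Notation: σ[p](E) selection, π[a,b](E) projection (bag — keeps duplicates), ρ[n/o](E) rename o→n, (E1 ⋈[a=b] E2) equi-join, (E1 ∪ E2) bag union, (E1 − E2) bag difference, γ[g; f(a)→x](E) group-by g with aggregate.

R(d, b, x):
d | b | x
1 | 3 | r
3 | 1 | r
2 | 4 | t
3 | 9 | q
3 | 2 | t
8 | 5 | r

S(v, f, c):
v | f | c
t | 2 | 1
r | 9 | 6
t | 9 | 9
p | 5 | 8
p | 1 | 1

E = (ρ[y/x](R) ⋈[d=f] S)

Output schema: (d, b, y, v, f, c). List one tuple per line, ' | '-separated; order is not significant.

Per-node cardinality:
  R → 6
  ρ[y/x](R) → 6
  S → 5
  (ρ[y/x](R) ⋈[d=f] S) → 2

== RESULT ==
d | b | y | v | f | c
1 | 3 | r | p | 1 | 1
2 | 4 | t | t | 2 | 1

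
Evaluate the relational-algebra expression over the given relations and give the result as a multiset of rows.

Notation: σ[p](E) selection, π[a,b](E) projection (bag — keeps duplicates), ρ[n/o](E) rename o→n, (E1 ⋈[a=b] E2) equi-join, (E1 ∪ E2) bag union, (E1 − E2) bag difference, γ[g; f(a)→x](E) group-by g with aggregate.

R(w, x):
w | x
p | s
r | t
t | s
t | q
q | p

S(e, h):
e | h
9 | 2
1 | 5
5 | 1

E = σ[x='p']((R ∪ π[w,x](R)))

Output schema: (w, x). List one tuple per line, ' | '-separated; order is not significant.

Stepwise |·|:
  R → 5
  R → 5
  π[w,x](R) → 5
  (R ∪ π[w,x](R)) → 10
  σ[x='p']((R ∪ π[w,x](R))) → 2

== RESULT ==
w | x
q | p
q | p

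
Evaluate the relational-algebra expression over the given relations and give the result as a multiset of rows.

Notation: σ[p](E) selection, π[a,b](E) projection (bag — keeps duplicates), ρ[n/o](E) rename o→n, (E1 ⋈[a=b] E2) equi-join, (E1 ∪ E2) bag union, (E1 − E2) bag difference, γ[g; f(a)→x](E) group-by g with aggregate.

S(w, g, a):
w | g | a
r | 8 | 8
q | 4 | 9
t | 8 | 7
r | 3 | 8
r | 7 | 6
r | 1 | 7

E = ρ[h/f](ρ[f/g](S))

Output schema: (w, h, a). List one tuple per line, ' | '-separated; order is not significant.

Stepwise |·|:
  S → 6
  ρ[f/g](S) → 6
  ρ[h/f](ρ[f/g](S)) → 6

== RESULT ==
w | h | a
q | 4 | 9
r | 1 | 7
r | 3 | 8
r | 7 | 6
r | 8 | 8
t | 8 | 7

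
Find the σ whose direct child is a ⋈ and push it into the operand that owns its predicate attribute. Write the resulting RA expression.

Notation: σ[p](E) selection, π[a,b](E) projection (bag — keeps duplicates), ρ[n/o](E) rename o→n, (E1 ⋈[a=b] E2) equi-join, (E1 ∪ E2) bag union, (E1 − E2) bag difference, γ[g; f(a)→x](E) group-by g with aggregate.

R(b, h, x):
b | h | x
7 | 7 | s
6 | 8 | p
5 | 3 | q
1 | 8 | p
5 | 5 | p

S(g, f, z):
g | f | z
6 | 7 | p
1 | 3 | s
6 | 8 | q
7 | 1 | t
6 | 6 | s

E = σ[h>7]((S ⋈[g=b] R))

σ filters on h, owned by the right side.
E' = (S ⋈[g=b] σ[h>7](R))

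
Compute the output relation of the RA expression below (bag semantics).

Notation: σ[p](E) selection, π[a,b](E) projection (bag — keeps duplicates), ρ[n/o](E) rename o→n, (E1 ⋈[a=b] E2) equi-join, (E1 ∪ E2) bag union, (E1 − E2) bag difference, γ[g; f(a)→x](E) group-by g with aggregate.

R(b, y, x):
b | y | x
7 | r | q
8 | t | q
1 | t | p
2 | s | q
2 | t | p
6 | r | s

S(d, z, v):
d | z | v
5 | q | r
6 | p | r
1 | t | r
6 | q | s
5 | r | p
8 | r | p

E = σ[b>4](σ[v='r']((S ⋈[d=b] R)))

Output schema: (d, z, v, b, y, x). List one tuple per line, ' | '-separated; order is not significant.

Stepwise |·|:
  S → 6
  R → 6
  (S ⋈[d=b] R) → 4
  σ[v='r']((S ⋈[d=b] R)) → 2
  σ[b>4](σ[v='r']((S ⋈[d=b] R))) → 1

== RESULT ==
d | z | v | b | y | x
6 | p | r | 6 | r | s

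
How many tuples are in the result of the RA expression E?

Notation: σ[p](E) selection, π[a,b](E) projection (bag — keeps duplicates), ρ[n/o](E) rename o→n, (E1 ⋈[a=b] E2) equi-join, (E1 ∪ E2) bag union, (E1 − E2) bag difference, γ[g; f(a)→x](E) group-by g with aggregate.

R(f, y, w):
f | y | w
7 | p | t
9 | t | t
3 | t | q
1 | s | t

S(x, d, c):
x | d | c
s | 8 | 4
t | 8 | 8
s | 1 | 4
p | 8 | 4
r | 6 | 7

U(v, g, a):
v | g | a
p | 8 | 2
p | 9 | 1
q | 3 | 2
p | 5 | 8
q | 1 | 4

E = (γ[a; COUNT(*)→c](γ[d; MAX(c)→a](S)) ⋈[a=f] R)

Per-node cardinality:
  S → 5
  γ[d; MAX(c)→a](S) → 3
  γ[a; COUNT(*)→c](γ[d; MAX(c)→a](S)) → 3
  R → 4
  (γ[a; COUNT(*)→c](γ[d; MAX(c)→a](S)) ⋈[a=f] R) → 1

|E| = 1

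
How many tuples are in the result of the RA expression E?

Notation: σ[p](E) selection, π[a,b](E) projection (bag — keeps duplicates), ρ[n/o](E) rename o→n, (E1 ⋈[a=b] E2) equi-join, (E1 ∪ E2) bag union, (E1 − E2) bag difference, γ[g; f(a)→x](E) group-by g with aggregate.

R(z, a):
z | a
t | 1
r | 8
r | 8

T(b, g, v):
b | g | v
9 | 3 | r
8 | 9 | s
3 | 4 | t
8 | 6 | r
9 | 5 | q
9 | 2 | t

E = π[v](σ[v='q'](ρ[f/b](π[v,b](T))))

Subexpression sizes:
  T → 6
  π[v,b](T) → 6
  ρ[f/b](π[v,b](T)) → 6
  σ[v='q'](ρ[f/b](π[v,b](T))) → 1
  π[v](σ[v='q'](ρ[f/b](π[v,b](T)))) → 1

|E| = 1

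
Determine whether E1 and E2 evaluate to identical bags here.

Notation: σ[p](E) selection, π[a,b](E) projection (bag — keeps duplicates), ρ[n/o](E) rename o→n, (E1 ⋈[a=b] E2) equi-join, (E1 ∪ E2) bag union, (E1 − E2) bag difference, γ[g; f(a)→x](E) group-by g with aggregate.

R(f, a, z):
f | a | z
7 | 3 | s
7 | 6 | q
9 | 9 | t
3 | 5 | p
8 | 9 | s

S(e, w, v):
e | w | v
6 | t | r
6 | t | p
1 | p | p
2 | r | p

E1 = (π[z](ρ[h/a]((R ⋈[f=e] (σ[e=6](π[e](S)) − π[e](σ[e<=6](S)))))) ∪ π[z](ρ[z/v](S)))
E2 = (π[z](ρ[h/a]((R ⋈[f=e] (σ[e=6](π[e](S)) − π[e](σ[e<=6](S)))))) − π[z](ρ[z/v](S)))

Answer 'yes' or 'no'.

E1 per-node cardinality:
  R → 5
  S → 4
  π[e](S) → 4
  σ[e=6](π[e](S)) → 2
  S → 4
  σ[e<=6](S) → 4
  π[e](σ[e<=6](S)) → 4
  (σ[e=6](π[e](S)) − π[e](σ[e<=6](S))) → 0
  (R ⋈[f=e] (σ[e=6](π[e](S)) − π[e](σ[e<=6](S)))) → 0
  ρ[h/a]((R ⋈[f=e] (σ[e=6](π[e](S)) − π[e](σ[e<=6](S))))) → 0
  π[z](ρ[h/a]((R ⋈[f=e] (σ[e=6](π[e](S)) − π[e](σ[e<=6](S)))))) → 0
  S → 4
  ρ[z/v](S) → 4
  π[z](ρ[z/v](S)) → 4
  (π[z](ρ[h/a]((R ⋈[f=e] (σ[e=6](π[e](S)) − π[e](σ[e<=6](S)))))) ∪ π[z](ρ[z/v](S))) → 4
E2 per-node cardinality:
  R → 5
  S → 4
  π[e](S) → 4
  σ[e=6](π[e](S)) → 2
  S → 4
  σ[e<=6](S) → 4
  π[e](σ[e<=6](S)) → 4
  (σ[e=6](π[e](S)) − π[e](σ[e<=6](S))) → 0
  (R ⋈[f=e] (σ[e=6](π[e](S)) − π[e](σ[e<=6](S)))) → 0
  ρ[h/a]((R ⋈[f=e] (σ[e=6](π[e](S)) − π[e](σ[e<=6](S))))) → 0
  π[z](ρ[h/a]((R ⋈[f=e] (σ[e=6](π[e](S)) − π[e](σ[e<=6](S)))))) → 0
  S → 4
  ρ[z/v](S) → 4
  π[z](ρ[z/v](S)) → 4
  (π[z](ρ[h/a]((R ⋈[f=e] (σ[e=6](π[e](S)) − π[e](σ[e<=6](S)))))) − π[z](ρ[z/v](S))) → 0

E1 result:
z
p
p
p
r
E2 result:
z
(0 rows)
Witness: ('p',) appears 3× in E1 but 0× in E2.

no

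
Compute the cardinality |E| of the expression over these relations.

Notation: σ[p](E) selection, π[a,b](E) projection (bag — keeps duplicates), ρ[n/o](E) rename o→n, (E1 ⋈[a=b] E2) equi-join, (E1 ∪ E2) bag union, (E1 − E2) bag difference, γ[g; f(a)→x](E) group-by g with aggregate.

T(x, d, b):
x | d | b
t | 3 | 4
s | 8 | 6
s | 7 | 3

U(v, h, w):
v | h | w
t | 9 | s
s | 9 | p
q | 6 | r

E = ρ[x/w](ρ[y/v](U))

Row counts bottom-up:
  U → 3
  ρ[y/v](U) → 3
  ρ[x/w](ρ[y/v](U)) → 3

|E| = 3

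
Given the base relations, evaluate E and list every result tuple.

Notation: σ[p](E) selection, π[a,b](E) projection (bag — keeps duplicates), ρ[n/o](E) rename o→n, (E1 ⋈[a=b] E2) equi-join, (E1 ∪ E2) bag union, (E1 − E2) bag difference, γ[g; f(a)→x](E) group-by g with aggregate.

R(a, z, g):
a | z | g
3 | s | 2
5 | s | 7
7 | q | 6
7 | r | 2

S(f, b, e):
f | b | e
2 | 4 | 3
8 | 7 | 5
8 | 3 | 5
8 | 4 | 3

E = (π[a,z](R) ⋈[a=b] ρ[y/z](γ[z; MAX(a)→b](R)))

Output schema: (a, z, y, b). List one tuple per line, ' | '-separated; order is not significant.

Stepwise |·|:
  R → 4
  π[a,z](R) → 4
  R → 4
  γ[z; MAX(a)→b](R) → 3
  ρ[y/z](γ[z; MAX(a)→b](R)) → 3
  (π[a,z](R) ⋈[a=b] ρ[y/z](γ[z; MAX(a)→b](R))) → 5

== RESULT ==
a | z | y | b
5 | s | s | 5
7 | q | q | 7
7 | q | r | 7
7 | r | q | 7
7 | r | r | 7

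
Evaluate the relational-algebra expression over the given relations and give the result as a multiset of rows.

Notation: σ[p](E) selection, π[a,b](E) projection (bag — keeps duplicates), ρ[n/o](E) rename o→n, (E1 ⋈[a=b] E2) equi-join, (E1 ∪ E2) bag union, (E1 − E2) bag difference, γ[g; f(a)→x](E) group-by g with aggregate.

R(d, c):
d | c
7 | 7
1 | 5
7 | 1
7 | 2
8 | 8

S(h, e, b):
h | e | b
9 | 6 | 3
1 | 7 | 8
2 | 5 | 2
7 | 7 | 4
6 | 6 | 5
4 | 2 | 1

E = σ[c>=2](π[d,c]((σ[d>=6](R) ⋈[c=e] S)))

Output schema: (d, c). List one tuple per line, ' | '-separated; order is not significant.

Row counts bottom-up:
  R → 5
  σ[d>=6](R) → 4
  S → 6
  (σ[d>=6](R) ⋈[c=e] S) → 3
  π[d,c]((σ[d>=6](R) ⋈[c=e] S)) → 3
  σ[c>=2](π[d,c]((σ[d>=6](R) ⋈[c=e] S))) → 3

== RESULT ==
d | c
7 | 2
7 | 7
7 | 7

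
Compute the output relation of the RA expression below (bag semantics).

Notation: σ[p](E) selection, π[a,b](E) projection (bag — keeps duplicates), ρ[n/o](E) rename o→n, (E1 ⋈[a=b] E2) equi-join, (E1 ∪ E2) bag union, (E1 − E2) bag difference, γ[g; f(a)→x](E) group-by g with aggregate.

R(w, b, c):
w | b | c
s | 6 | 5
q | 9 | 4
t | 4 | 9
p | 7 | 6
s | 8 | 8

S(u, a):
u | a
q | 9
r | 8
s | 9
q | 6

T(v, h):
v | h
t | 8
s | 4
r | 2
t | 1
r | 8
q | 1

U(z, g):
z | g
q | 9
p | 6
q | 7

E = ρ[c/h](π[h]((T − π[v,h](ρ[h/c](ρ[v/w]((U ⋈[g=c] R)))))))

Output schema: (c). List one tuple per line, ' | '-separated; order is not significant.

Stepwise |·|:
  T → 6
  U → 3
  R → 5
  (U ⋈[g=c] R) → 2
  ρ[v/w]((U ⋈[g=c] R)) → 2
  ρ[h/c](ρ[v/w]((U ⋈[g=c] R))) → 2
  π[v,h](ρ[h/c](ρ[v/w]((U ⋈[g=c] R)))) → 2
  (T − π[v,h](ρ[h/c](ρ[v/w]((U ⋈[g=c] R))))) → 6
  π[h]((T − π[v,h](ρ[h/c](ρ[v/w]((U ⋈[g=c] R)))))) → 6
  ρ[c/h](π[h]((T − π[v,h](ρ[h/c](ρ[v/w]((U ⋈[g=c] R))))))) → 6

== RESULT ==
c
1
1
2
4
8
8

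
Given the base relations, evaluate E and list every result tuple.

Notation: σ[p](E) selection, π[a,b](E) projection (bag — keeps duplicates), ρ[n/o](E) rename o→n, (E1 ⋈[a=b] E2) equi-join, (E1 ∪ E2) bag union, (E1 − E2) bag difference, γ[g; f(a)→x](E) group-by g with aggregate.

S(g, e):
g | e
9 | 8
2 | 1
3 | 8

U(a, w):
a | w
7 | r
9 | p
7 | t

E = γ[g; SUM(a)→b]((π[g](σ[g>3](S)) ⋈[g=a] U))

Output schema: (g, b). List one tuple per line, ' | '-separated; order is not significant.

Subexpression sizes:
  S → 3
  σ[g>3](S) → 1
  π[g](σ[g>3](S)) → 1
  U → 3
  (π[g](σ[g>3](S)) ⋈[g=a] U) → 1
  γ[g; SUM(a)→b]((π[g](σ[g>3](S)) ⋈[g=a] U)) → 1

== RESULT ==
g | b
9 | 9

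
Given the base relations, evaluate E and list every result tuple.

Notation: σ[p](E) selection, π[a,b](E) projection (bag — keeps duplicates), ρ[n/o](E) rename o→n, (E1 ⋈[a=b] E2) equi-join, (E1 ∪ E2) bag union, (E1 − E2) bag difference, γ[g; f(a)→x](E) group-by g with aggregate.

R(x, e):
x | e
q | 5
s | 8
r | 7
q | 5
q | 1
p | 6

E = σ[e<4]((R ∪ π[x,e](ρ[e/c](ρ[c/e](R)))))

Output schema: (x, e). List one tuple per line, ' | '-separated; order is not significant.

Stepwise |·|:
  R → 6
  R → 6
  ρ[c/e](R) → 6
  ρ[e/c](ρ[c/e](R)) → 6
  π[x,e](ρ[e/c](ρ[c/e](R))) → 6
  (R ∪ π[x,e](ρ[e/c](ρ[c/e](R)))) → 12
  σ[e<4]((R ∪ π[x,e](ρ[e/c](ρ[c/e](R))))) → 2

== RESULT ==
x | e
q | 1
q | 1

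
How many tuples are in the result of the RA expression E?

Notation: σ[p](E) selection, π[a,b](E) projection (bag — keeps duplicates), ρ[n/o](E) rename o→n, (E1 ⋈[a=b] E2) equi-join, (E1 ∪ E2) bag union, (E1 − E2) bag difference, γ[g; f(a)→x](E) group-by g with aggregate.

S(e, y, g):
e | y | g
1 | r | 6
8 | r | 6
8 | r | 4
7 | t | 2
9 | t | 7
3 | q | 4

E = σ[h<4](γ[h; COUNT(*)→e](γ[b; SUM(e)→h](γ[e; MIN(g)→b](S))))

Row counts bottom-up:
  S → 6
  γ[e; MIN(g)→b](S) → 5
  γ[b; SUM(e)→h](γ[e; MIN(g)→b](S)) → 4
  γ[h; COUNT(*)→e](γ[b; SUM(e)→h](γ[e; MIN(g)→b](S))) → 4
  σ[h<4](γ[h; COUNT(*)→e](γ[b; SUM(e)→h](γ[e; MIN(g)→b](S)))) → 1

|E| = 1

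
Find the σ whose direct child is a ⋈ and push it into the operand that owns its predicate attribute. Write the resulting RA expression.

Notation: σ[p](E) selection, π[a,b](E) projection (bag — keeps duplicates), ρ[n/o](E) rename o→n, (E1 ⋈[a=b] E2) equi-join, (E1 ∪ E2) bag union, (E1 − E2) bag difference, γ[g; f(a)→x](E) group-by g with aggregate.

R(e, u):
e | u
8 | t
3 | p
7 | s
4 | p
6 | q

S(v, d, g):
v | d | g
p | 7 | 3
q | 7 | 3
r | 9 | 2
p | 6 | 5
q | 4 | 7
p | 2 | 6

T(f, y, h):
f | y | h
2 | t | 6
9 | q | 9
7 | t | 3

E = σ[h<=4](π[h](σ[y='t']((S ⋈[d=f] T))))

σ filters on y, owned by the right side.
E' = σ[h<=4](π[h]((S ⋈[d=f] σ[y='t'](T))))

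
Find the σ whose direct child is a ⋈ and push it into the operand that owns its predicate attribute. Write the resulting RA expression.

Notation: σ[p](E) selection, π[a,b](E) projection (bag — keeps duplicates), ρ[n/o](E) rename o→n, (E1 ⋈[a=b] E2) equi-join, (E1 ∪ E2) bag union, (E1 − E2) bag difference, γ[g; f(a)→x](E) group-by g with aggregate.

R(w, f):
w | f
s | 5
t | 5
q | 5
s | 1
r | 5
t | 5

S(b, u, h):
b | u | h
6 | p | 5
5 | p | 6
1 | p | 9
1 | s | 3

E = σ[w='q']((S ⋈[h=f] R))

σ filters on w, owned by the right side.
E' = (S ⋈[h=f] σ[w='q'](R))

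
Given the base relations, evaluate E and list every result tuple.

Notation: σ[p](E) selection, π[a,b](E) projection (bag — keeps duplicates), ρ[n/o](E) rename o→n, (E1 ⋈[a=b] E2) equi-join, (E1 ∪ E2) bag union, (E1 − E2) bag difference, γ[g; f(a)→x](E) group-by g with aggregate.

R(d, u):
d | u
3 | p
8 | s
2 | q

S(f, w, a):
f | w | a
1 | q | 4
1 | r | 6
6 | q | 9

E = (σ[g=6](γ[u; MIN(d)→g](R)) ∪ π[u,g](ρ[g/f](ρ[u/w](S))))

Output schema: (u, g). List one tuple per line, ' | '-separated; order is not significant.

Stepwise |·|:
  R → 3
  γ[u; MIN(d)→g](R) → 3
  σ[g=6](γ[u; MIN(d)→g](R)) → 0
  S → 3
  ρ[u/w](S) → 3
  ρ[g/f](ρ[u/w](S)) → 3
  π[u,g](ρ[g/f](ρ[u/w](S))) → 3
  (σ[g=6](γ[u; MIN(d)→g](R)) ∪ π[u,g](ρ[g/f](ρ[u/w](S)))) → 3

== RESULT ==
u | g
q | 1
q | 6
r | 1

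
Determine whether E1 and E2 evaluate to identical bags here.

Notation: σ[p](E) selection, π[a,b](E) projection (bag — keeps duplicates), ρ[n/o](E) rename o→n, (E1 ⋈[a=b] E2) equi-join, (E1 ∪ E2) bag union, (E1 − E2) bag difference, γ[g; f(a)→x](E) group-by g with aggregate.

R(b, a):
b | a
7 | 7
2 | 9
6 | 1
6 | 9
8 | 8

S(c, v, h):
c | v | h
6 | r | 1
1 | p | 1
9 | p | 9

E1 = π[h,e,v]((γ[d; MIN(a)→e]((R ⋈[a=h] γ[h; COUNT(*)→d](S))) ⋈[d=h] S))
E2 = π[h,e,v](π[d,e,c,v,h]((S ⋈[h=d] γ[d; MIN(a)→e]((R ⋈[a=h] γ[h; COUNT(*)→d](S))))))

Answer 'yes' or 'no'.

E1 per-node cardinality:
  R → 5
  S → 3
  γ[h; COUNT(*)→d](S) → 2
  (R ⋈[a=h] γ[h; COUNT(*)→d](S)) → 3
  γ[d; MIN(a)→e]((R ⋈[a=h] γ[h; COUNT(*)→d](S))) → 2
  S → 3
  (γ[d; MIN(a)→e]((R ⋈[a=h] γ[h; COUNT(*)→d](S))) ⋈[d=h] S) → 2
  π[h,e,v]((γ[d; MIN(a)→e]((R ⋈[a=h] γ[h; COUNT(*)→d](S))) ⋈[d=h] S)) → 2
E2 per-node cardinality:
  S → 3
  R → 5
  S → 3
  γ[h; COUNT(*)→d](S) → 2
  (R ⋈[a=h] γ[h; COUNT(*)→d](S)) → 3
  γ[d; MIN(a)→e]((R ⋈[a=h] γ[h; COUNT(*)→d](S))) → 2
  (S ⋈[h=d] γ[d; MIN(a)→e]((R ⋈[a=h] γ[h; COUNT(*)→d](S)))) → 2
  π[d,e,c,v,h]((S ⋈[h=d] γ[d; MIN(a)→e]((R ⋈[a=h] γ[h; COUNT(*)→d](S))))) → 2
  π[h,e,v](π[d,e,c,v,h]((S ⋈[h=d] γ[d; MIN(a)→e]((R ⋈[a=h] γ[h; COUNT(*)→d](S)))))) → 2

E1 and E2 produce the same multiset:
h | e | v
1 | 9 | p
1 | 9 | r

yes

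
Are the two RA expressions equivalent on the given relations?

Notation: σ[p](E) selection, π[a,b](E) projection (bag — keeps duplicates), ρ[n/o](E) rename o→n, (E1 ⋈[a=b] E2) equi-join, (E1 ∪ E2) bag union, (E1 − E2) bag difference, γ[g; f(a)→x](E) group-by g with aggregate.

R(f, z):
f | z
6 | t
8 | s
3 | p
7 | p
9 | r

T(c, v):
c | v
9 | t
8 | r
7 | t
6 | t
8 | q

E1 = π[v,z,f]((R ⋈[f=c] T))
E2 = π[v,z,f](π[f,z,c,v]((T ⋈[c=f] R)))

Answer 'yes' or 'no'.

E1 stepwise |·|:
  R → 5
  T → 5
  (R ⋈[f=c] T) → 5
  π[v,z,f]((R ⋈[f=c] T)) → 5
E2 stepwise |·|:
  T → 5
  R → 5
  (T ⋈[c=f] R) → 5
  π[f,z,c,v]((T ⋈[c=f] R)) → 5
  π[v,z,f](π[f,z,c,v]((T ⋈[c=f] R))) → 5

E1 and E2 produce the same multiset:
v | z | f
q | s | 8
r | s | 8
t | p | 7
t | r | 9
t | t | 6

yes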